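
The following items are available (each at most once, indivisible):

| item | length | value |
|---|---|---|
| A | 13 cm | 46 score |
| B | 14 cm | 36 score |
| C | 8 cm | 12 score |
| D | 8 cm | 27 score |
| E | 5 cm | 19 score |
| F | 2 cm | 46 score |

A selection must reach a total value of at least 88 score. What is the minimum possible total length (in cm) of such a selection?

Subsets with value ≥ 88, sorted by total length:
- A+F: length 15, value 92
- D+E+F: length 15, value 92
Minimum length: 15 cm.

15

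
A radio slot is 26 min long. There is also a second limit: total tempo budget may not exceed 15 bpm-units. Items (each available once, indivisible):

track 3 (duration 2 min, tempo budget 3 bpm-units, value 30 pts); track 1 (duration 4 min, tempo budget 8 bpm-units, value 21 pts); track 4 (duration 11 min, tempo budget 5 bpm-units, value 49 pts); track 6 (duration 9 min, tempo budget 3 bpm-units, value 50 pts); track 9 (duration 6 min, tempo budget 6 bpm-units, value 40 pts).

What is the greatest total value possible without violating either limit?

Feasible sets respecting both limits:
- track 4+track 6+track 9: duration 26, tempo budget 14, value 139
- track 3+track 4+track 6: duration 22, tempo budget 11, value 129
- track 3+track 6+track 9: duration 17, tempo budget 12, value 120
Best: 139 pts.

139 pts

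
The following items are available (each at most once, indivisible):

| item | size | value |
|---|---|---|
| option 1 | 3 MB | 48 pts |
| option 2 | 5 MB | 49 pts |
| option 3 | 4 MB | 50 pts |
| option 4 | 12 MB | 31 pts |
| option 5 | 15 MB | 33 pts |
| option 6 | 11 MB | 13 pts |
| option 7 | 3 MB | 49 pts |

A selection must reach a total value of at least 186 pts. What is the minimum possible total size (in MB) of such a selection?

15

Subsets with value ≥ 186, sorted by total size:
- option 1+option 2+option 3+option 7: size 15, value 196
- option 1+option 2+option 3+option 6+option 7: size 26, value 209
Minimum size: 15 MB.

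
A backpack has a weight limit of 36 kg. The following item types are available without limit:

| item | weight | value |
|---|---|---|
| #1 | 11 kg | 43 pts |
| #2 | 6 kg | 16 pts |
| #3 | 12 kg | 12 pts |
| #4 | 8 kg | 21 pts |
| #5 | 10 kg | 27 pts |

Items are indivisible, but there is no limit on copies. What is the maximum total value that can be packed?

Best value-per-unit is #1 at 43/11, and filling with it alone uses weight 3×11=33. No mix of the others beats 3×43 = 129.

129 pts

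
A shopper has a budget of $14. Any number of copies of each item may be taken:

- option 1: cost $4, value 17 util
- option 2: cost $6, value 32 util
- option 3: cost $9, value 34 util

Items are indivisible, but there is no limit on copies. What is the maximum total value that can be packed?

66 util

Best value-per-unit is option 2 at 32/6; filling with it alone gives 2×32 = 64.
Optimal mix: 2×option 1 + 1×option 2 → cost 14, value 66.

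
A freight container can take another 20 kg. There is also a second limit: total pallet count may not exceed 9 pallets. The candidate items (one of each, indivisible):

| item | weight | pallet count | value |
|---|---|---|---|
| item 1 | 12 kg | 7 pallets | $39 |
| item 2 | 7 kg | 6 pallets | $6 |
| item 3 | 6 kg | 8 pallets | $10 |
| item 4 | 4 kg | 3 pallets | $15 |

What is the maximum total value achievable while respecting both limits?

Feasible sets respecting both limits:
- item 1: weight 12, pallet count 7, value 39
- item 2+item 4: weight 11, pallet count 9, value 21
- item 4: weight 4, pallet count 3, value 15
- item 3: weight 6, pallet count 8, value 10
Best: $39.

$39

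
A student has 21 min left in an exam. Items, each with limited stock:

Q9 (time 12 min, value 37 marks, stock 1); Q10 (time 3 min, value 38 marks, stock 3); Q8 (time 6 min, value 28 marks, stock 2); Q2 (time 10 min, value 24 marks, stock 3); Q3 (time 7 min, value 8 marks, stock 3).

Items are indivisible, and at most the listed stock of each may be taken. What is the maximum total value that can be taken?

170 marks

Top feasible selections:
- 3×Q10 + 2×Q8: time 21, value 170
- 1×Q9 + 3×Q10: time 21, value 151
- 3×Q10 + 1×Q8: time 15, value 142
Best: 170 marks.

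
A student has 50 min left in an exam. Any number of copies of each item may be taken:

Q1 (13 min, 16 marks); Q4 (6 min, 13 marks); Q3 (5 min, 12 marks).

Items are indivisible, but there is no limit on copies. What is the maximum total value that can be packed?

120 marks

Best value-per-unit is Q3 at 12/5, and filling with it alone uses time 10×5=50. No mix of the others beats 10×12 = 120.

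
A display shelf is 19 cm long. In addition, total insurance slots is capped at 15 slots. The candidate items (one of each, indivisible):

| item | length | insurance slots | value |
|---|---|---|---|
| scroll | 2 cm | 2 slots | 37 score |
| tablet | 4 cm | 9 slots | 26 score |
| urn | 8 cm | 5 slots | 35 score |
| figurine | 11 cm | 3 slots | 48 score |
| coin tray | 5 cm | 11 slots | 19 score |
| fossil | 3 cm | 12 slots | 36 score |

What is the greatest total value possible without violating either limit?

111 score

Feasible sets respecting both limits:
- scroll+tablet+figurine: length 17, insurance slots 14, value 111
- scroll+figurine: length 13, insurance slots 5, value 85
- figurine+fossil: length 14, insurance slots 15, value 84
- urn+figurine: length 19, insurance slots 8, value 83
Best: 111 score.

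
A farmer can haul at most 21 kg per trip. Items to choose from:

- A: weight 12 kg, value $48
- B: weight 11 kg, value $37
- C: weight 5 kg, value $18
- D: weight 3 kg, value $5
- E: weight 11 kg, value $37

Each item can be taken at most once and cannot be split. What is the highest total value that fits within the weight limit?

$71

Check high-value combinations within 21 kg:
- A+C+D: weight 12+5+3=20, value 48+18+5=71
- A+C: weight 12+5=17, value 48+18=66
- B+C+D: weight 11+5+3=19, value 37+18+5=60
Best: $71.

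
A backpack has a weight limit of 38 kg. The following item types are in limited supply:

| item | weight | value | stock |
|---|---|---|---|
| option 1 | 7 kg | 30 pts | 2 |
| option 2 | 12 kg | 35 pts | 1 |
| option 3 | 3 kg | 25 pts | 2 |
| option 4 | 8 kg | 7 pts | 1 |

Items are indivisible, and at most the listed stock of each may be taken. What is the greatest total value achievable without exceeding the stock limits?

Top feasible selections:
- 2×option 1 + 1×option 2 + 2×option 3: weight 32, value 145
- 2×option 1 + 1×option 2 + 1×option 3 + 1×option 4: weight 37, value 127
- 1×option 1 + 1×option 2 + 2×option 3 + 1×option 4: weight 33, value 122
Best: 145 pts.

145 pts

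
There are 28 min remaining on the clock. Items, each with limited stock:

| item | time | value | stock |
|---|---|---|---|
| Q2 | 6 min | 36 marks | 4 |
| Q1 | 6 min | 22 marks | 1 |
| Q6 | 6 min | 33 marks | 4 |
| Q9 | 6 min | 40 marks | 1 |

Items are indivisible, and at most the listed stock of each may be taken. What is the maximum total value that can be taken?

Best selections within time 28 and stock limits:
- 3×Q2 + 1×Q9: time 24, value 148
- 2×Q2 + 1×Q6 + 1×Q9: time 24, value 145
- 4×Q2: time 24, value 144
- 1×Q2 + 2×Q6 + 1×Q9: time 24, value 142
Best: 148 marks.

148 marks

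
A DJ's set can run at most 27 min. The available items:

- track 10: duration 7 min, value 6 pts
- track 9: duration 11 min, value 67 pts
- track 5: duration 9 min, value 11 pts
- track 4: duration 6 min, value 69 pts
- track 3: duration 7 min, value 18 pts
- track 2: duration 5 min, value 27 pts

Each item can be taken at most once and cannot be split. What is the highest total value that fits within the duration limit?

Check high-value combinations within 27 min:
- track 9+track 4+track 2: duration 11+6+5=22, value 67+69+27=163
- track 9+track 4+track 3: duration 11+6+7=24, value 67+69+18=154
- track 9+track 5+track 4: duration 11+9+6=26, value 67+11+69=147
Best: 163 pts.

163 pts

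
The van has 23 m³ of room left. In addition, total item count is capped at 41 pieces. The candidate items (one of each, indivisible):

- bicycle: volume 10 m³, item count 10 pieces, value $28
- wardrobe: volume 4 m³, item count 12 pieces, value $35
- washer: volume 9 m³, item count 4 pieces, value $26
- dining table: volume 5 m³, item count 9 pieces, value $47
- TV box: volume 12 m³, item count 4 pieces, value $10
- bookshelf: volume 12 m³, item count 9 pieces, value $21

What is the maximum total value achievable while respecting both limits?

$110

Feasible sets respecting both limits:
- bicycle+wardrobe+dining table: volume 19, item count 31, value 110
- wardrobe+washer+dining table: volume 18, item count 25, value 108
- wardrobe+dining table+bookshelf: volume 21, item count 30, value 103
Best: $110.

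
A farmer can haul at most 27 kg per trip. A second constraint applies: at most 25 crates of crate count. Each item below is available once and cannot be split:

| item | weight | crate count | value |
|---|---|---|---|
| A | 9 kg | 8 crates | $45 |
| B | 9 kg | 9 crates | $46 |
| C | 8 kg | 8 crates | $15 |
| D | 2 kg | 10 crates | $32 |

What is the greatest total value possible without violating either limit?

Feasible sets respecting both limits:
- A+B+C: weight 26, crate count 25, value 106
- A+B: weight 18, crate count 17, value 91
- B+D: weight 11, crate count 19, value 78
- A+D: weight 11, crate count 18, value 77
Best: $106.

$106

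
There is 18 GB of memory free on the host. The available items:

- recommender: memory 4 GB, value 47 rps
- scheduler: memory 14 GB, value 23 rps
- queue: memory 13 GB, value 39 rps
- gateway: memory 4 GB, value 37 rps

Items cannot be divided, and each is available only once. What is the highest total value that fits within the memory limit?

Check high-value combinations within 18 GB:
- recommender+queue: memory 4+13=17, value 47+39=86
- recommender+gateway: memory 4+4=8, value 47+37=84
- queue+gateway: memory 13+4=17, value 39+37=76
- recommender+scheduler: memory 4+14=18, value 47+23=70
- scheduler+gateway: memory 14+4=18, value 23+37=60
Best: 86 rps.

86 rps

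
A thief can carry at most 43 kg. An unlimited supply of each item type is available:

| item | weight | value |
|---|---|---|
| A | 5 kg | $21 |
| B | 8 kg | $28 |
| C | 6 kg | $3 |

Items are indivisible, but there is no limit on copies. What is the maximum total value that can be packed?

$175

Best value-per-unit is A at 21/5; filling with it alone gives 8×21 = 168.
Optimal mix: 7×A + 1×B → weight 43, value 175.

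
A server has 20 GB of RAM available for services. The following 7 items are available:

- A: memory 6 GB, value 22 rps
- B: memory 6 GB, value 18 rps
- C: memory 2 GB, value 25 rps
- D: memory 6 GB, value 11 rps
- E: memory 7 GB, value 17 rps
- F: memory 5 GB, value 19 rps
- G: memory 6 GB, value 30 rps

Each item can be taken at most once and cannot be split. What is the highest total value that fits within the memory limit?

This is a 0/1 knapsack; check combinations near the capacity.
- A+C+F+G: memory 6+2+5+6=19, value 22+25+19+30=96
- A+B+C+G: memory 6+6+2+6=20, value 22+18+25+30=95
- B+C+F+G: memory 6+2+5+6=19, value 18+25+19+30=92
- C+E+F+G: memory 2+7+5+6=20, value 25+17+19+30=91
- A+C+D+G: memory 6+2+6+6=20, value 22+25+11+30=88
Best: 96 rps.

96 rps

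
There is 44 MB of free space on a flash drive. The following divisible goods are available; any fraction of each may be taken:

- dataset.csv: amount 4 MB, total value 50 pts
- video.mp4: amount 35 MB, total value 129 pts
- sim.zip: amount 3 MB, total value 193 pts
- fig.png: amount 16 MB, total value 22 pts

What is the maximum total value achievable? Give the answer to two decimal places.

Take in order of value per unit:
- sim.zip (193/3 per unit): all 3 → value 193, running total 193.00
- dataset.csv (50/4 per unit): all 4 → value 50, running total 243.00
- video.mp4 (129/35 per unit): all 35 → value 129, running total 372.00
- fig.png (22/16 per unit): 2 of 16 → value 2×22/16 = 2.7500, running total 374.75
Total 374.75.

374.75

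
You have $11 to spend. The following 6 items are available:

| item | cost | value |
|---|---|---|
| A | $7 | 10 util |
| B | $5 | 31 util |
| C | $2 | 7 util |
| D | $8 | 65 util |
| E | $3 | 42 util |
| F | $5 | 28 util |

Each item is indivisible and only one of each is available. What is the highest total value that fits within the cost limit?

107 util

Check high-value combinations within $11:
- D+E: cost 8+3=11, value 65+42=107
- B+C+E: cost 5+2+3=10, value 31+7+42=80
- C+E+F: cost 2+3+5=10, value 7+42+28=77
- B+E: cost 5+3=8, value 31+42=73
- C+D: cost 2+8=10, value 7+65=72
Best: 107 util.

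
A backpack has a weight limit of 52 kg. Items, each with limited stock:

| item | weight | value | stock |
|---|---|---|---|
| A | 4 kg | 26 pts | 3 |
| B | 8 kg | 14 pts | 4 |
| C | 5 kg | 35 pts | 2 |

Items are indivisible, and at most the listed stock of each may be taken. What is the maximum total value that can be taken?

190 pts

Top feasible selections:
- 3×A + 3×B + 2×C: weight 46, value 190
- 2×A + 4×B + 2×C: weight 50, value 178
- 3×A + 2×B + 2×C: weight 38, value 176
- 3×A + 4×B + 1×C: weight 49, value 169
Best: 190 pts.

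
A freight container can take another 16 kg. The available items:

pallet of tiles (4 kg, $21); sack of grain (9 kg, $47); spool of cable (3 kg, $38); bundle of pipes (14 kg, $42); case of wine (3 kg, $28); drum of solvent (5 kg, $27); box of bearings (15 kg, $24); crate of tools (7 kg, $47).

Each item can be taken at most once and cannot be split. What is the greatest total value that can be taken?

$114

Check high-value combinations within 16 kg:
- pallet of tiles+spool of cable+case of wine+drum of solvent: weight 4+3+3+5=15, value 21+38+28+27=114
- spool of cable+case of wine+crate of tools: weight 3+3+7=13, value 38+28+47=113
- sack of grain+spool of cable+case of wine: weight 9+3+3=15, value 47+38+28=113
Best: $114.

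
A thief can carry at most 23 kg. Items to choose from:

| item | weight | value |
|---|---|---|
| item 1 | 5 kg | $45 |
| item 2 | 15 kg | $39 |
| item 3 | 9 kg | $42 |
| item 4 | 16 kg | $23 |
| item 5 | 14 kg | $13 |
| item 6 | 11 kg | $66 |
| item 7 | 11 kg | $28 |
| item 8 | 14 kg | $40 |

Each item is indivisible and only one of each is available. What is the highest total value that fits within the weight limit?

$111

This is a 0/1 knapsack; check combinations near the capacity.
- item 1+item 6: weight 5+11=16, value 45+66=111
- item 3+item 6: weight 9+11=20, value 42+66=108
- item 6+item 7: weight 11+11=22, value 66+28=94
- item 1+item 3: weight 5+9=14, value 45+42=87
Best: $111.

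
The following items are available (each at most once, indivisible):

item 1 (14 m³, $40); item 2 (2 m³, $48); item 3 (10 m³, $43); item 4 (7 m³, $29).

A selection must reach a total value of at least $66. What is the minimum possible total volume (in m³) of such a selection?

Subsets with value ≥ 66, sorted by total volume:
- item 2+item 4: volume 9, value 77
- item 2+item 3: volume 12, value 91
- item 1+item 2: volume 16, value 88
- item 3+item 4: volume 17, value 72
Minimum volume: 9 m³.

9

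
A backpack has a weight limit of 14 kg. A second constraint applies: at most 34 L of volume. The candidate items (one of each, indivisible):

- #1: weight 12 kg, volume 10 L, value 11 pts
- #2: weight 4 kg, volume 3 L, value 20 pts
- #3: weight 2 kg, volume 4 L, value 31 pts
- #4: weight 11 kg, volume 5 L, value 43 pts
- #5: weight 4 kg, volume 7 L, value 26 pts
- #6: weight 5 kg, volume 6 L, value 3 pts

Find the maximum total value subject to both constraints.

Feasible sets respecting both limits:
- #2+#3+#5: weight 10, volume 14, value 77
- #3+#4: weight 13, volume 9, value 74
- #3+#5+#6: weight 11, volume 17, value 60
- #3+#5: weight 6, volume 11, value 57
Best: 77 pts.

77 pts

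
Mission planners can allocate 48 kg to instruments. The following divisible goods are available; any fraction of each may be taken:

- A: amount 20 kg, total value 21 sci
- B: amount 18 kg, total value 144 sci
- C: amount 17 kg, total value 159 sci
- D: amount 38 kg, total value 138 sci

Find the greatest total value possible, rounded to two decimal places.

Take in order of value per unit:
- C (159/17 per unit): all 17 → value 159, running total 159.00
- B (144/18 per unit): all 18 → value 144, running total 303.00
- D (138/38 per unit): 13 of 38 → value 13×138/38 = 47.2105, running total 350.21
Total 350.21.

350.21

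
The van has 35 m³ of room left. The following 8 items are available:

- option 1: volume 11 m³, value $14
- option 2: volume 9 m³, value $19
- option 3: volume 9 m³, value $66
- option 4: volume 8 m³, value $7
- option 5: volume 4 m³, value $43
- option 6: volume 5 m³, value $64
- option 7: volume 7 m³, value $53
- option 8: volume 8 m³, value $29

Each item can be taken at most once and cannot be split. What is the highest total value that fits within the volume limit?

This is a 0/1 knapsack; check combinations near the capacity.
- option 3+option 5+option 6+option 7+option 8: volume 9+4+5+7+8=33, value 66+43+64+53+29=255
- option 2+option 3+option 5+option 6+option 7: volume 9+9+4+5+7=34, value 19+66+43+64+53=245
- option 3+option 4+option 5+option 6+option 7: volume 9+8+4+5+7=33, value 66+7+43+64+53=233
- option 3+option 5+option 6+option 7: volume 9+4+5+7=25, value 66+43+64+53=226
- option 2+option 3+option 5+option 6+option 8: volume 9+9+4+5+8=35, value 19+66+43+64+29=221
Best: $255.

$255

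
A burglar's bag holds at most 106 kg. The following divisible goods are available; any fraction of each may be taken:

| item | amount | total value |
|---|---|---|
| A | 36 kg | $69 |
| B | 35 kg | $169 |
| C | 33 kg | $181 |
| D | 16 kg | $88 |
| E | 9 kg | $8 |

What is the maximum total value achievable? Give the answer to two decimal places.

480.17

Take in order of value per unit:
- D (88/16 per unit): all 16 → value 88, running total 88.00
- C (181/33 per unit): all 33 → value 181, running total 269.00
- B (169/35 per unit): all 35 → value 169, running total 438.00
- A (69/36 per unit): 22 of 36 → value 22×69/36 = 42.1667, running total 480.17
Total 480.17.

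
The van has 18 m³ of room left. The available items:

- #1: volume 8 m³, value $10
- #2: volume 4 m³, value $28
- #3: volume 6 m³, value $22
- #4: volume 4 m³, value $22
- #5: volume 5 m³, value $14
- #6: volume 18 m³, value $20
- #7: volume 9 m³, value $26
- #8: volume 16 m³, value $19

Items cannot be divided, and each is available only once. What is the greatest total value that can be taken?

This is a 0/1 knapsack; check combinations near the capacity.
- #2+#4+#7: volume 4+4+9=17, value 28+22+26=76
- #2+#3+#4: volume 4+6+4=14, value 28+22+22=72
- #2+#5+#7: volume 4+5+9=18, value 28+14+26=68
- #2+#4+#5: volume 4+4+5=13, value 28+22+14=64
- #2+#3+#5: volume 4+6+5=15, value 28+22+14=64
Best: $76.

$76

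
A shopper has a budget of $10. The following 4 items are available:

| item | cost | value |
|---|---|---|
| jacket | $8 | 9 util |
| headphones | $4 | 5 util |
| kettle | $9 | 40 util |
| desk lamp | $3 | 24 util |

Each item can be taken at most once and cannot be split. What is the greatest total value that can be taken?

Check high-value combinations within $10:
- kettle: cost 9, value 40
- headphones+desk lamp: cost 4+3=7, value 5+24=29
- desk lamp: cost 3, value 24
- jacket: cost 8, value 9
- headphones: cost 4, value 5
Best: 40 util.

40 util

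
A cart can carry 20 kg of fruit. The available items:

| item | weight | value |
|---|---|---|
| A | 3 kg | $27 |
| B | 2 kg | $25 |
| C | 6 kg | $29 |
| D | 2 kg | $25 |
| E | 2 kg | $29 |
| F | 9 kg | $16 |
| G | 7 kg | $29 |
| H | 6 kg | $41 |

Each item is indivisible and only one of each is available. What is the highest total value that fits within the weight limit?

$151

Check high-value combinations within 20 kg:
- A+B+C+E+H: weight 3+2+6+2+6=19, value 27+25+29+29+41=151
- A+C+D+E+H: weight 3+6+2+2+6=19, value 27+29+25+29+41=151
- A+B+E+G+H: weight 3+2+2+7+6=20, value 27+25+29+29+41=151
- A+D+E+G+H: weight 3+2+2+7+6=20, value 27+25+29+29+41=151
- B+C+D+E+H: weight 2+6+2+2+6=18, value 25+29+25+29+41=149
Best: $151.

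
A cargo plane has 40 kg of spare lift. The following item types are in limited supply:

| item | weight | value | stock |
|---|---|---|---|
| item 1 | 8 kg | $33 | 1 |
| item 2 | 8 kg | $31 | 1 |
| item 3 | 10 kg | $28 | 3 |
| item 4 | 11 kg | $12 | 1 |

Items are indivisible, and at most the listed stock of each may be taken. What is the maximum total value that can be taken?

$120

Best selections within weight 40 and stock limits:
- 1×item 1 + 1×item 2 + 2×item 3: weight 36, value 120
- 1×item 1 + 3×item 3: weight 38, value 117
- 1×item 2 + 3×item 3: weight 38, value 115
Best: $120.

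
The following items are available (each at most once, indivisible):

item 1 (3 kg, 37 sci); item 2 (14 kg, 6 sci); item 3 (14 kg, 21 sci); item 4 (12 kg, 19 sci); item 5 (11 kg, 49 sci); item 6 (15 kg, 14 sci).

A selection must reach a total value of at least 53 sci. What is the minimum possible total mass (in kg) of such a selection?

Subsets with value ≥ 53, sorted by total mass:
- item 1+item 5: mass 14, value 86
- item 1+item 4: mass 15, value 56
Minimum mass: 14 kg.

14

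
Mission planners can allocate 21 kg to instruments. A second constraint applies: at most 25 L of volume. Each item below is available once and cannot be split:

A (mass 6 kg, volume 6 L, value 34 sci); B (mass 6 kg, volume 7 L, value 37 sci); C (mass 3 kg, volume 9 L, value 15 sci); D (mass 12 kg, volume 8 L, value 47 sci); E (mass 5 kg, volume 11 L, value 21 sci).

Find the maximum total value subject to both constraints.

99 sci

Feasible sets respecting both limits:
- B+C+D: mass 21, volume 24, value 99
- A+C+D: mass 21, volume 23, value 96
- A+B+E: mass 17, volume 24, value 92
Best: 99 sci.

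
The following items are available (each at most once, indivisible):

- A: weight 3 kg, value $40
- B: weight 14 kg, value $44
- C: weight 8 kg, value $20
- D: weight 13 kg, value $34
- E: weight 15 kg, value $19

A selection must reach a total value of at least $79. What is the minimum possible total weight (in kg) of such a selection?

17

Subsets with value ≥ 79, sorted by total weight:
- A+B: weight 17, value 84
- A+C+D: weight 24, value 94
- A+B+C: weight 25, value 104
- A+C+E: weight 26, value 79
Minimum weight: 17 kg.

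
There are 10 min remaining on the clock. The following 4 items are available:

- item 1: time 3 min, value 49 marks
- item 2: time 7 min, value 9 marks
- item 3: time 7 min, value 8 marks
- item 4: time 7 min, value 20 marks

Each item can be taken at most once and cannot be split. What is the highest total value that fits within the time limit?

69 marks

Check high-value combinations within 10 min:
- item 1+item 4: time 3+7=10, value 49+20=69
- item 1+item 2: time 3+7=10, value 49+9=58
- item 1+item 3: time 3+7=10, value 49+8=57
- item 1: time 3, value 49
Best: 69 marks.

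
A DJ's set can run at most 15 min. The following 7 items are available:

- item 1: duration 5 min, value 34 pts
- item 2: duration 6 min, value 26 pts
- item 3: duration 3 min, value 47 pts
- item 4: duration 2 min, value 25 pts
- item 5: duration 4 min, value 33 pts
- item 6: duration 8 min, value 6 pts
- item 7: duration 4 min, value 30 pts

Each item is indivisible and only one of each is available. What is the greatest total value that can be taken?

This is a 0/1 knapsack; check combinations near the capacity.
- item 1+item 3+item 4+item 5: duration 5+3+2+4=14, value 34+47+25+33=139
- item 1+item 3+item 4+item 7: duration 5+3+2+4=14, value 34+47+25+30=136
- item 3+item 4+item 5+item 7: duration 3+2+4+4=13, value 47+25+33+30=135
- item 2+item 3+item 4+item 5: duration 6+3+2+4=15, value 26+47+25+33=131
Best: 139 pts.

139 pts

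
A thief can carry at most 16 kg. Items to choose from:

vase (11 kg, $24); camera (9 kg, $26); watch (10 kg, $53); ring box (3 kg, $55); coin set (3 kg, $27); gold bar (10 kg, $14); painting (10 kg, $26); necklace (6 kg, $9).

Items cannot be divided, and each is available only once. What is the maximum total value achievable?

Check high-value combinations within 16 kg:
- watch+ring box+coin set: weight 10+3+3=16, value 53+55+27=135
- watch+ring box: weight 10+3=13, value 53+55=108
- camera+ring box+coin set: weight 9+3+3=15, value 26+55+27=108
Best: $135.

$135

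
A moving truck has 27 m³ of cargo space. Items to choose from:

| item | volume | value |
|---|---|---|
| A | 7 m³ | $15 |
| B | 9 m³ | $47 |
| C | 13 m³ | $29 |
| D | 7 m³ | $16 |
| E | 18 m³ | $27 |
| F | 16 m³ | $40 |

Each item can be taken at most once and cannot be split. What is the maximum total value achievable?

Check high-value combinations within 27 m³:
- B+F: volume 9+16=25, value 47+40=87
- A+B+D: volume 7+9+7=23, value 15+47+16=78
- B+C: volume 9+13=22, value 47+29=76
Best: $87.

$87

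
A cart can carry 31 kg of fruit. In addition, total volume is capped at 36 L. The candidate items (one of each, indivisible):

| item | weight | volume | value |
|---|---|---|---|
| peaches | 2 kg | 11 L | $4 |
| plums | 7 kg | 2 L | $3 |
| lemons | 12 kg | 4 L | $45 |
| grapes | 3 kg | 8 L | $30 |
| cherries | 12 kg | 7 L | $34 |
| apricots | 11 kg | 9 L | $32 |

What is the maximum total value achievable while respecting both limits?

$113

Feasible sets respecting both limits:
- peaches+lemons+grapes+cherries: weight 29, volume 30, value 113
- peaches+lemons+grapes+apricots: weight 28, volume 32, value 111
- lemons+grapes+cherries: weight 27, volume 19, value 109
Best: $113.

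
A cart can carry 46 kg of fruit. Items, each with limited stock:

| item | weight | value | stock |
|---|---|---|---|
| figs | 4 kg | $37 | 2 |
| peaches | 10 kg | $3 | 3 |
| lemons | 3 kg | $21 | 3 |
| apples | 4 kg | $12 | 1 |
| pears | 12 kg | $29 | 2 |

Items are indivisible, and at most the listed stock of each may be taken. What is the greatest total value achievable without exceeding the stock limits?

Top feasible selections:
- 2×figs + 3×lemons + 1×apples + 2×pears: weight 45, value 207
- 2×figs + 3×lemons + 2×pears: weight 41, value 195
- 2×figs + 2×lemons + 1×apples + 2×pears: weight 42, value 186
- 2×figs + 1×peaches + 3×lemons + 1×apples + 1×pears: weight 43, value 181
Best: $207.

$207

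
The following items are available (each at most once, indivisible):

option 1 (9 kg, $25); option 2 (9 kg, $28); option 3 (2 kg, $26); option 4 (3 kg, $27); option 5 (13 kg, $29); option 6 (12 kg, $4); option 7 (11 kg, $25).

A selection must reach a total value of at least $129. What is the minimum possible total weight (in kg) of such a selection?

Subsets with value ≥ 129, sorted by total weight:
- option 1+option 2+option 3+option 4+option 7: weight 34, value 131
- option 1+option 2+option 3+option 4+option 5: weight 36, value 135
Minimum weight: 34 kg.

34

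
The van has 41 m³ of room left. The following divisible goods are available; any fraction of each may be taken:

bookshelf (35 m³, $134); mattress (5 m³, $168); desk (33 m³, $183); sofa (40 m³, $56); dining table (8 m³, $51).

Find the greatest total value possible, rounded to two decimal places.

374.27

Take in order of value per unit:
- mattress (168/5 per unit): all 5 → value 168, running total 168.00
- dining table (51/8 per unit): all 8 → value 51, running total 219.00
- desk (183/33 per unit): 28 of 33 → value 28×183/33 = 155.2727, running total 374.27
Total 374.27.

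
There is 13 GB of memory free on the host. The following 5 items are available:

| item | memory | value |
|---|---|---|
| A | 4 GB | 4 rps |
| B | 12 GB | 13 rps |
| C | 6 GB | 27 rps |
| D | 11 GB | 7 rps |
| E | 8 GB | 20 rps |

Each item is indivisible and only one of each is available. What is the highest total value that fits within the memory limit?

31 rps

Check high-value combinations within 13 GB:
- A+C: memory 4+6=10, value 4+27=31
- C: memory 6, value 27
- A+E: memory 4+8=12, value 4+20=24
- E: memory 8, value 20
Best: 31 rps.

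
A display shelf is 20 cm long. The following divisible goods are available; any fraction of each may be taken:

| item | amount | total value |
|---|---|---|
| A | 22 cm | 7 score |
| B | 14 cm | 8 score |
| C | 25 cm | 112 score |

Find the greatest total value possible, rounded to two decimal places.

Take in order of value per unit:
- C (112/25 per unit): 20 of 25 → value 20×112/25 = 89.6000, running total 89.60
Total 89.60.

89.60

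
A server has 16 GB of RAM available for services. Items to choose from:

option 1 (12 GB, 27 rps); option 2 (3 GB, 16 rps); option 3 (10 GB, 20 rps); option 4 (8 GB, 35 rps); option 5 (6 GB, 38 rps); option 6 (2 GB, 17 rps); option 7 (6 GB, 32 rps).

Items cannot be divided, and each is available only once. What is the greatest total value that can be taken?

Check high-value combinations within 16 GB:
- option 4+option 5+option 6: memory 8+6+2=16, value 35+38+17=90
- option 5+option 6+option 7: memory 6+2+6=14, value 38+17+32=87
- option 2+option 5+option 7: memory 3+6+6=15, value 16+38+32=86
- option 4+option 6+option 7: memory 8+2+6=16, value 35+17+32=84
- option 4+option 5: memory 8+6=14, value 35+38=73
Best: 90 rps.

90 rps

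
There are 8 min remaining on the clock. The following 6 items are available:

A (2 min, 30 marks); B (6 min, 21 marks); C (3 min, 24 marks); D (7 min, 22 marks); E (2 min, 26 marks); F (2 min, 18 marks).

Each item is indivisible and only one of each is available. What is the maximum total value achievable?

Check high-value combinations within 8 min:
- A+C+E: time 2+3+2=7, value 30+24+26=80
- A+E+F: time 2+2+2=6, value 30+26+18=74
- A+C+F: time 2+3+2=7, value 30+24+18=72
Best: 80 marks.

80 marks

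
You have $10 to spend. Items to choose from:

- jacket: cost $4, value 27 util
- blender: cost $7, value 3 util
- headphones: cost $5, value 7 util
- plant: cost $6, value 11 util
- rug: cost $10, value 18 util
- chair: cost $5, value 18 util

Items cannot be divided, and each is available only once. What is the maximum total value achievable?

45 util

Check high-value combinations within $10:
- jacket+chair: cost 4+5=9, value 27+18=45
- jacket+plant: cost 4+6=10, value 27+11=38
- jacket+headphones: cost 4+5=9, value 27+7=34
- jacket: cost 4, value 27
Best: 45 util.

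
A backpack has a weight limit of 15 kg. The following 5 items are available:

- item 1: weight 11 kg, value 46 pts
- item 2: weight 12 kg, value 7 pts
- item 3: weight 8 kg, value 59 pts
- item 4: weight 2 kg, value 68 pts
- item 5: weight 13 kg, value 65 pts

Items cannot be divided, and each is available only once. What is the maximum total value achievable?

133 pts

Check high-value combinations within 15 kg:
- item 4+item 5: weight 2+13=15, value 68+65=133
- item 3+item 4: weight 8+2=10, value 59+68=127
- item 1+item 4: weight 11+2=13, value 46+68=114
Best: 133 pts.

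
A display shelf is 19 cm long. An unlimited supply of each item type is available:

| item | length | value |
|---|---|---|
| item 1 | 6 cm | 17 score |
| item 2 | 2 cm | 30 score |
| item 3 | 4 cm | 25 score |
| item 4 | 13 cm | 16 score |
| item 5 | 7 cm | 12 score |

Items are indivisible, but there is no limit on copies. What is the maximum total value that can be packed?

270 score

Best value-per-unit is item 2 at 30/2, and filling with it alone uses length 9×2=18. No mix of the others beats 9×30 = 270.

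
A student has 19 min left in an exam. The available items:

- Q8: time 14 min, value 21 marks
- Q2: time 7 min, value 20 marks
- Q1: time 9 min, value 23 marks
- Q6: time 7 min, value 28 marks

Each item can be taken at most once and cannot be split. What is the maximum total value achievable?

This is a 0/1 knapsack; check combinations near the capacity.
- Q1+Q6: time 9+7=16, value 23+28=51
- Q2+Q6: time 7+7=14, value 20+28=48
- Q2+Q1: time 7+9=16, value 20+23=43
Best: 51 marks.

51 marks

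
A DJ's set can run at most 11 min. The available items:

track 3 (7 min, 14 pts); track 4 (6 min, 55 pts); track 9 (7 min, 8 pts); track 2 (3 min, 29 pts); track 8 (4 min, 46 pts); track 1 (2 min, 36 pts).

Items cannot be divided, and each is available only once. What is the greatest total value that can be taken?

Check high-value combinations within 11 min:
- track 4+track 2+track 1: duration 6+3+2=11, value 55+29+36=120
- track 2+track 8+track 1: duration 3+4+2=9, value 29+46+36=111
- track 4+track 8: duration 6+4=10, value 55+46=101
Best: 120 pts.

120 pts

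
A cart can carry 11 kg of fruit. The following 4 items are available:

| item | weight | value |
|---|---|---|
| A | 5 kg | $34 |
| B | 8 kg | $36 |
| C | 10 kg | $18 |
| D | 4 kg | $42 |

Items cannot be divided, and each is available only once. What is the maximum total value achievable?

$76

Check high-value combinations within 11 kg:
- A+D: weight 5+4=9, value 34+42=76
- D: weight 4, value 42
- B: weight 8, value 36
- A: weight 5, value 34
- C: weight 10, value 18
Best: $76.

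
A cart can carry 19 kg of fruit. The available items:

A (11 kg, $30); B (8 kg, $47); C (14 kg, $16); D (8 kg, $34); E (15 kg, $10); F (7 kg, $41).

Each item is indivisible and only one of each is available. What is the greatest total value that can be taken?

Check high-value combinations within 19 kg:
- B+F: weight 8+7=15, value 47+41=88
- B+D: weight 8+8=16, value 47+34=81
- A+B: weight 11+8=19, value 30+47=77
Best: $88.

$88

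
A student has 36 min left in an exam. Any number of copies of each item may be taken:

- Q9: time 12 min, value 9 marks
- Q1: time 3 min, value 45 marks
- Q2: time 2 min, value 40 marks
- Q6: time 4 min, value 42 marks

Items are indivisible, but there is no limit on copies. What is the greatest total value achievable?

Best value-per-unit is Q2 at 40/2, and filling with it alone uses time 18×2=36. No mix of the others beats 18×40 = 720.

720 marks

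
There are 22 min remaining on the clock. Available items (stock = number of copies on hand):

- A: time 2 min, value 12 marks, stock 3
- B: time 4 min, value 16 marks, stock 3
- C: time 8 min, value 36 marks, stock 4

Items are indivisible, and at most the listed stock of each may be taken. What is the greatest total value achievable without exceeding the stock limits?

108 marks

Top feasible selections:
- 3×A + 2×C: time 22, value 108
- 3×A + 2×B + 1×C: time 22, value 104
- 1×A + 1×B + 2×C: time 22, value 100
Best: 108 marks.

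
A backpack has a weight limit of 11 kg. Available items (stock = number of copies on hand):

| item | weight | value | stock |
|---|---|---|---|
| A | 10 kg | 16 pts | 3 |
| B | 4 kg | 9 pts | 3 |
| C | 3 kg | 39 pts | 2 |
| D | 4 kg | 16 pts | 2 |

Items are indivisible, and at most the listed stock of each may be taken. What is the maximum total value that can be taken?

94 pts

Best selections within weight 11 and stock limits:
- 2×C + 1×D: weight 10, value 94
- 1×B + 2×C: weight 10, value 87
Best: 94 pts.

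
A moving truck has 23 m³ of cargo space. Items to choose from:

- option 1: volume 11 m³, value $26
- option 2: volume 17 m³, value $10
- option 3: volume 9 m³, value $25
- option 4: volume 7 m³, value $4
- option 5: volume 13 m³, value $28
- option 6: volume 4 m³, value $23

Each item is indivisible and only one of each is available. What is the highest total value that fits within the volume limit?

$53

Check high-value combinations within 23 m³:
- option 3+option 5: volume 9+13=22, value 25+28=53
- option 1+option 4+option 6: volume 11+7+4=22, value 26+4+23=53
- option 3+option 4+option 6: volume 9+7+4=20, value 25+4+23=52
- option 5+option 6: volume 13+4=17, value 28+23=51
Best: $53.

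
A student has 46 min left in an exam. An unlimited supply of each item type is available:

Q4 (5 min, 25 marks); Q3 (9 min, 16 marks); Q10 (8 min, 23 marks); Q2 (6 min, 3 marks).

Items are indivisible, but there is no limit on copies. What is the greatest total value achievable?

225 marks

Best value-per-unit is Q4 at 25/5, and filling with it alone uses time 9×5=45. No mix of the others beats 9×25 = 225.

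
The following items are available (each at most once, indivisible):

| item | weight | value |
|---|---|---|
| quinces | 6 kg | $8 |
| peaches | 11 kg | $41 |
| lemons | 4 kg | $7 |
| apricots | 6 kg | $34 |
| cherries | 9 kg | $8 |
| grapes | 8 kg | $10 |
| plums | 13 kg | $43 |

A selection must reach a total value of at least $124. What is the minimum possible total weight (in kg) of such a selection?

34

Subsets with value ≥ 124, sorted by total weight:
- peaches+lemons+apricots+plums: weight 34, value 125
- quinces+peaches+apricots+plums: weight 36, value 126
- peaches+apricots+grapes+plums: weight 38, value 128
- peaches+apricots+cherries+plums: weight 39, value 126
Minimum weight: 34 kg.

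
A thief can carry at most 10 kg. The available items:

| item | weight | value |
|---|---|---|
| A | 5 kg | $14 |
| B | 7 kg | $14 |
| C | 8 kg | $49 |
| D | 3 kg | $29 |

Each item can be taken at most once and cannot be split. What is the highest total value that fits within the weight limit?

$49

Check high-value combinations within 10 kg:
- C: weight 8, value 49
- A+D: weight 5+3=8, value 14+29=43
- B+D: weight 7+3=10, value 14+29=43
Best: $49.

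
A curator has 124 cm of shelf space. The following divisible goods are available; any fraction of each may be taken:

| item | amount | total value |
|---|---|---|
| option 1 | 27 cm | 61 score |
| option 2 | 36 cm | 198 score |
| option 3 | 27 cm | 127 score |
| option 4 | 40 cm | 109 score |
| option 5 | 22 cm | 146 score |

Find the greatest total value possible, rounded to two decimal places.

577.28

Take in order of value per unit:
- option 5 (146/22 per unit): all 22 → value 146, running total 146.00
- option 2 (198/36 per unit): all 36 → value 198, running total 344.00
- option 3 (127/27 per unit): all 27 → value 127, running total 471.00
- option 4 (109/40 per unit): 39 of 40 → value 39×109/40 = 106.2750, running total 577.28
Total 577.28.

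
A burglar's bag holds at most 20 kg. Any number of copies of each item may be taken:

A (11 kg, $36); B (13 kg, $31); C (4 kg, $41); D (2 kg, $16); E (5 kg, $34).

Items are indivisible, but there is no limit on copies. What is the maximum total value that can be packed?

$205

Best value-per-unit is C at 41/4, and filling with it alone uses weight 5×4=20. No mix of the others beats 5×41 = 205.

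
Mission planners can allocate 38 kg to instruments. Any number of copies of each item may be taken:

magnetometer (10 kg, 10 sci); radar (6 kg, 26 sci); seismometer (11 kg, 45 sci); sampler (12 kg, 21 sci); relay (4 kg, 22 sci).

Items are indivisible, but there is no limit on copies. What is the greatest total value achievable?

202 sci

Best value-per-unit is relay at 22/4; filling with it alone gives 9×22 = 198.
Optimal mix: 1×radar + 8×relay → mass 38, value 202.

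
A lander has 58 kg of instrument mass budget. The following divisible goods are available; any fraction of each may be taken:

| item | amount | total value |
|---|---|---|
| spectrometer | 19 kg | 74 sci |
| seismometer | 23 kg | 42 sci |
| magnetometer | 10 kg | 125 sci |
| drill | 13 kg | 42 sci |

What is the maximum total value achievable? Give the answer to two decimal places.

270.22

Take in order of value per unit:
- magnetometer (125/10 per unit): all 10 → value 125, running total 125.00
- spectrometer (74/19 per unit): all 19 → value 74, running total 199.00
- drill (42/13 per unit): all 13 → value 42, running total 241.00
- seismometer (42/23 per unit): 16 of 23 → value 16×42/23 = 29.2174, running total 270.22
Total 270.22.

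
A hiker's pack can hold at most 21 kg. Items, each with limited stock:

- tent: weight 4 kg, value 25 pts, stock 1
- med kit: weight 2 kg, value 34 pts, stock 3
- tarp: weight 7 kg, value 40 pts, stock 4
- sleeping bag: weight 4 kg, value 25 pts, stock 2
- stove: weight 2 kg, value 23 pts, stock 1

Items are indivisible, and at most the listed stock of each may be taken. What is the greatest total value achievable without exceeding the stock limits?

Best selections within weight 21 and stock limits:
- 1×tent + 3×med kit + 2×sleeping bag + 1×stove: weight 20, value 200
- 3×med kit + 1×tarp + 2×sleeping bag: weight 21, value 192
- 1×tent + 3×med kit + 1×tarp + 1×sleeping bag: weight 21, value 192
Best: 200 pts.

200 pts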